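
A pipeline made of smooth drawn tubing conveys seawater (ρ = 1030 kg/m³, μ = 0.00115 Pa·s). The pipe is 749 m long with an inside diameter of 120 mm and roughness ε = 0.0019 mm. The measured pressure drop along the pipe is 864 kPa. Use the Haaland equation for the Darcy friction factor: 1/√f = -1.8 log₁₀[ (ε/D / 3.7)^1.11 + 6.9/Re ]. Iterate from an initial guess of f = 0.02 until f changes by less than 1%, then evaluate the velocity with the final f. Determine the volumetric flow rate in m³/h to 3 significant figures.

Q ≈ 183 m³/h

Rearranging Darcy-Weisbach: V = √(2·ΔP·D/(f·L·ρ)). With ε/D = 1.9e-06/0.12 = 1.58e-05, iterate starting from f = 0.02:
  f = 0.02 → V = √(2·8.64e+05·0.12/(0.02·749·1030)) = 3.666 m/s; Re = ρVD/μ = 3.94e+05; f → 0.01379
  f = 0.01379 → V = 4.414 m/s; Re = 4.744e+05; f → 0.01336
  f = 0.01336 → V = 4.485 m/s; Re = 4.82e+05; f → 0.01333
Converged (Δf/f < 1%). With the final f = 0.01333: V = √(2·8.64e+05·0.12/(0.01333·749·1030)) = 4.491 m/s.
Q = V·A = 4.491·(π/4·0.12²) = 0.05079 m³/s = 183 m³/h.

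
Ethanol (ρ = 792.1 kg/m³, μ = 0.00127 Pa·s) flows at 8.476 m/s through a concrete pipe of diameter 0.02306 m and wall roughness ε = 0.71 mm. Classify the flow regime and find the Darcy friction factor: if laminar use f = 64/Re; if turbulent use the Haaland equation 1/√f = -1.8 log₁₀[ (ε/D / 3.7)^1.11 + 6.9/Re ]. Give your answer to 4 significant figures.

f ≈ 0.05816

Re = ρVD/μ = 792.1·8.476·0.02306/0.00127 = 1.219e+05.
Re > 4000 → turbulent. ε/D = 0.00071/0.02306 = 0.0308; Haaland: 1/√f = -1.8 log₁₀[0.00491 + 5.66e-05] = 4.146, so f = 0.05816.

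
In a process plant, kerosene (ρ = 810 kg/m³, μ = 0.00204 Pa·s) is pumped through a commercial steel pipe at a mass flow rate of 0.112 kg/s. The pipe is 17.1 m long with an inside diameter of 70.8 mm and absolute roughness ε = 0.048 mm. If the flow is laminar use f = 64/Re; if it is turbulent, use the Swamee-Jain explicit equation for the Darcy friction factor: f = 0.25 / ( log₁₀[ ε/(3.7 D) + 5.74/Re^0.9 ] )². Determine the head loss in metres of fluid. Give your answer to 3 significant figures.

h_f ≈ 9.84×10^-4 m

A = πD²/4 = π(0.0708)²/4 = 0.003937 m²; mean velocity V = ṁ/(ρA) = 0.112/(810 · 0.003937) = 0.03512 m/s.
Reynolds number Re = ρVD/μ = 810 · 0.03512 · 0.0708 / 0.00204 = 987.3.
Re < 2300 → laminar flow, so f = 64/Re = 64/987.3 = 0.06482 (the turbulent correlation is not needed).
Darcy-Weisbach: ΔP = f(L/D)(ρV²/2) = 0.06482·(17.1/0.0708)·(810·0.03512²/2) = 0.06482·241.5·0.4996 = 7.821 Pa.
Head loss h_f = ΔP/(ρg) = 7.821/(810·9.81) = 9.84×10^-4 m.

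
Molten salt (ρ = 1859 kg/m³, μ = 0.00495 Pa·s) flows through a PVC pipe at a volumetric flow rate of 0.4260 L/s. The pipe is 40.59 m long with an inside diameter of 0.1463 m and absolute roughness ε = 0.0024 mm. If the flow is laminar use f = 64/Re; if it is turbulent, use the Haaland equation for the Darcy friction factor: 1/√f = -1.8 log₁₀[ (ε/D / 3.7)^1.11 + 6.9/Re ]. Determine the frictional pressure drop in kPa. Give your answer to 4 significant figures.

Q = 0.4260 L/s = 0.4260/1000 = 0.000426 m³/s.
Cross-sectional area A = πD²/4 = π(0.1463)²/4 = 0.01681 m²; mean velocity V = Q/A = 0.000426/0.01681 = 0.02534 m/s.
Reynolds number Re = ρVD/μ = 1859 · 0.02534 · 0.1463 / 0.00495 = 1392.
Re < 2300 → laminar flow, so f = 64/Re = 64/1392 = 0.04597 (the turbulent correlation is not needed).
Darcy-Weisbach: ΔP = f(L/D)(ρV²/2) = 0.04597·(40.59/0.1463)·(1859·0.02534²/2) = 0.04597·277.4·0.5969 = 7.612 Pa.
ΔP = 7.612 Pa = 0.007612 kPa.

ΔP ≈ 0.007612 kPa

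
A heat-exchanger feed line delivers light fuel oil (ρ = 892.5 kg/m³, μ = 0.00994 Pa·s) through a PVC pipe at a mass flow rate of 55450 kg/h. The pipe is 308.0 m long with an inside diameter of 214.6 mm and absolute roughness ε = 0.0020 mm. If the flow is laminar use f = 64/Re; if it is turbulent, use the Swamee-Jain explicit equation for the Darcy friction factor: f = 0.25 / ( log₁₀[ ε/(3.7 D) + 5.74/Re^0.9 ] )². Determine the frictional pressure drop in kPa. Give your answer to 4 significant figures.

ṁ = 55450 kg/h = 55450/3600 = 15.4 kg/s.
A = πD²/4 = π(0.2146)²/4 = 0.03617 m²; mean velocity V = ṁ/(ρA) = 15.4/(892.5 · 0.03617) = 0.4771 m/s.
Reynolds number Re = ρVD/μ = 892.5 · 0.4771 · 0.2146 / 0.00994 = 9194.
Re > 4000 → turbulent. Relative roughness ε/D = 2e-06/0.2146 = 9.32e-06. Swamee-Jain: f = 0.25/(log₁₀[9.32e-06/3.7 + 5.74/9194^0.9])² = 0.25/(log₁₀[2.52e-06 + 0.00156])² = 0.25/(-2.808)² = 0.03172.
Darcy-Weisbach: ΔP = f(L/D)(ρV²/2) = 0.03172·(308/0.2146)·(892.5·0.4771²/2) = 0.03172·1435·101.6 = 4625 Pa.
ΔP = 4625 Pa = 4.625 kPa.

ΔP ≈ 4.625 kPa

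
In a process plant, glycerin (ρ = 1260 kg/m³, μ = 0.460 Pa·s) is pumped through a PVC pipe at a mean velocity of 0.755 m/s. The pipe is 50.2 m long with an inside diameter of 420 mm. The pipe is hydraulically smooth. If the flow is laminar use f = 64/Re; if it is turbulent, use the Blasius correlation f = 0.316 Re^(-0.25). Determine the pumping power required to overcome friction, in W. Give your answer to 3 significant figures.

Reynolds number Re = ρVD/μ = 1260 · 0.755 · 0.42 / 0.46 = 868.6.
Re < 2300 → laminar flow, so f = 64/Re = 64/868.6 = 0.07368 (the turbulent correlation is not needed).
Darcy-Weisbach: ΔP = f(L/D)(ρV²/2) = 0.07368·(50.2/0.42)·(1260·0.755²/2) = 0.07368·119.5·359.1 = 3163 Pa.
Q = V·A = 0.755·0.1385 = 0.1046 m³/s.
Pumping power P = QΔP = 0.1046·3163 = 330.8 W = 331 W.

P ≈ 331 W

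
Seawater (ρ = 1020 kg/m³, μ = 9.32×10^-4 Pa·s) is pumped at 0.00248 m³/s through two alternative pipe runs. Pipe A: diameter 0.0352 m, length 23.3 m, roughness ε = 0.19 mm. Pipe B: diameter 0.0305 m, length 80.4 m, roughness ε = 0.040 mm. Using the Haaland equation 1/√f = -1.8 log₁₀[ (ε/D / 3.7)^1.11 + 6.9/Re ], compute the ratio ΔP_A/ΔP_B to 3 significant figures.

ΔP_A/ΔP_B ≈ 0.199

Pipe A: V = Q/A = 0.00248/0.0009731 = 2.548 m/s; Re = 9.818e+04; ε/D = 0.0054; Haaland → f = 0.03197; ΔP_A = f(L/D)(ρV²/2) = 7.01e+04 Pa.
Pipe B: V = Q/A = 0.00248/0.0007306 = 3.394 m/s; Re = 1.133e+05; ε/D = 0.00131; Haaland → f = 0.02279; ΔP_B = f(L/D)(ρV²/2) = 3.53e+05 Pa.
ΔP_A/ΔP_B = 7.01e+04/3.53e+05 = 0.199.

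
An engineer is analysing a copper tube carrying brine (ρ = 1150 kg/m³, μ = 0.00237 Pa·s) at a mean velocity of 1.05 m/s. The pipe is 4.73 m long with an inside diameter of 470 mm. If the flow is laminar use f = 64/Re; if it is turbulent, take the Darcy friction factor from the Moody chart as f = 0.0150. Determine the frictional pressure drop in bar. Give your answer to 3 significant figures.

ΔP ≈ 9.57×10^-4 bar

Reynolds number Re = ρVD/μ = 1150 · 1.05 · 0.47 / 0.00237 = 2.395e+05.
Re > 4000 → turbulent; use the Moody-chart value f = 0.0150.
Darcy-Weisbach: ΔP = f(L/D)(ρV²/2) = 0.015·(4.73/0.47)·(1150·1.05²/2) = 0.015·10.06·633.9 = 95.7 Pa.
ΔP = 95.7 Pa = 9.57×10^-4 bar.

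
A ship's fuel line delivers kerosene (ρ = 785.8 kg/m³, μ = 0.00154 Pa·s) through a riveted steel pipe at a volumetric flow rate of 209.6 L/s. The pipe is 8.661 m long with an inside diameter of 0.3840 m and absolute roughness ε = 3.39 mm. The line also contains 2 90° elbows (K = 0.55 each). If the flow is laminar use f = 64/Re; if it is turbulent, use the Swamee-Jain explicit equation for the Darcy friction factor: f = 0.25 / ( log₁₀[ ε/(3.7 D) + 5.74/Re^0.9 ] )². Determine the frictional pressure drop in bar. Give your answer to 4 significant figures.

Q = 209.6 L/s = 209.6/1000 = 0.2096 m³/s.
Cross-sectional area A = πD²/4 = π(0.384)²/4 = 0.1158 m²; mean velocity V = Q/A = 0.2096/0.1158 = 1.81 m/s.
Reynolds number Re = ρVD/μ = 785.8 · 1.81 · 0.384 / 0.00154 = 3.546e+05.
Re > 4000 → turbulent. Relative roughness ε/D = 0.00339/0.384 = 0.00883. Swamee-Jain: f = 0.25/(log₁₀[0.00883/3.7 + 5.74/3.546e+05^0.9])² = 0.25/(log₁₀[0.00239 + 5.81e-05])² = 0.25/(-2.612)² = 0.03665.
Total minor-loss coefficient ΣK = 2·0.55 = 1.1.
ΔP = [f·L/D + ΣK]·(ρV²/2) = [0.03665·8.661/0.384 + 1.1]·(785.8·1.81²/2) = [0.8265 + 1.1]·1287 = 2479 Pa.
ΔP = 2479 Pa = 0.02479 bar.

ΔP ≈ 0.02479 bar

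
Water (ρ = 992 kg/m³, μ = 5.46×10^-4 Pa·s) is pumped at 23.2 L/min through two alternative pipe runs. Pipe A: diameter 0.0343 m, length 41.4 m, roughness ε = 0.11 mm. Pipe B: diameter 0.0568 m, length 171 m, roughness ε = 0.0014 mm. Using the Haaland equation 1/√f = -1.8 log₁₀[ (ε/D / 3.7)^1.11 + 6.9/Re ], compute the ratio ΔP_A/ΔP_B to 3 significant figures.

Pipe A: V = Q/A = 0.0003867/0.000924 = 0.4185 m/s; Re = 2.608e+04; ε/D = 0.00321; Haaland → f = 0.03056; ΔP_A = f(L/D)(ρV²/2) = 3204 Pa.
Pipe B: V = Q/A = 0.0003867/0.002534 = 0.1526 m/s; Re = 1.575e+04; ε/D = 2.46e-05; Haaland → f = 0.02739; ΔP_B = f(L/D)(ρV²/2) = 952.5 Pa.
ΔP_A/ΔP_B = 3204/952.5 = 3.36.

ΔP_A/ΔP_B ≈ 3.36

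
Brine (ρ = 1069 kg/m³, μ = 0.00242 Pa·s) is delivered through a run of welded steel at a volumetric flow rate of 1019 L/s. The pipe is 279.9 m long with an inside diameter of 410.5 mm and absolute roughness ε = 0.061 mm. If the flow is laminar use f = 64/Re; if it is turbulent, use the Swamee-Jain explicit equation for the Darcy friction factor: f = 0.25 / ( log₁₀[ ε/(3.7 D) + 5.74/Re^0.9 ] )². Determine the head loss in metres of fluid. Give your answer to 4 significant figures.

h_f ≈ 28.60 m

Q = 1019 L/s = 1019/1000 = 1.019 m³/s.
Cross-sectional area A = πD²/4 = π(0.4105)²/4 = 0.1323 m²; mean velocity V = Q/A = 1.019/0.1323 = 7.699 m/s.
Reynolds number Re = ρVD/μ = 1069 · 7.699 · 0.4105 / 0.00242 = 1.396e+06.
Re > 4000 → turbulent. Relative roughness ε/D = 6.1e-05/0.4105 = 0.000149. Swamee-Jain: f = 0.25/(log₁₀[0.000149/3.7 + 5.74/1.396e+06^0.9])² = 0.25/(log₁₀[4.02e-05 + 1.69e-05])² = 0.25/(-4.243)² = 0.01388.
Darcy-Weisbach: ΔP = f(L/D)(ρV²/2) = 0.01388·(279.9/0.4105)·(1069·7.699²/2) = 0.01388·681.9·3.169e+04 = 3e+05 Pa.
Head loss h_f = ΔP/(ρg) = 3e+05/(1069·9.81) = 28.60 m.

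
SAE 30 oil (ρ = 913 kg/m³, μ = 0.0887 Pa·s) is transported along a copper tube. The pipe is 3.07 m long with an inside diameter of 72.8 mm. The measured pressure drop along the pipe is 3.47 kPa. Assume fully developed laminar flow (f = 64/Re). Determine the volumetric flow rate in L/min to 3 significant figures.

For laminar flow, f = 64/Re with Re = ρVD/μ, so Darcy-Weisbach reduces to ΔP = 32μLV/D². Solving for V: V = ΔP·D²/(32μL) = 3470·(0.0728)²/(32·0.0887·3.07) = 2.11 m/s.
Check: Re = ρVD/μ = 913·2.11·0.0728/0.0887 = 1581 < 2300, so the laminar assumption holds.
Q = V·A = 2.11·(π/4·0.0728²) = 0.008785 m³/s = 527 L/min.

Q ≈ 527 L/min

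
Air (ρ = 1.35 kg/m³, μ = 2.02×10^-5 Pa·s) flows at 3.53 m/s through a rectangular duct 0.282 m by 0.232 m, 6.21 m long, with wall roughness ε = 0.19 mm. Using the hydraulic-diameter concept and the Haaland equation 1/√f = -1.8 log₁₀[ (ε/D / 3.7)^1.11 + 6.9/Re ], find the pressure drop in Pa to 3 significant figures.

Hydraulic diameter D_h = 4A/P = 4·(0.282·0.232)/(2·(0.282+0.232)) = 0.2617/1.028 = 0.2546 m.
Re = ρVD_h/μ = 1.35·3.53·0.2546/2.02e-05 = 6.006e+04.
ε/D_h = 0.00019/0.2546 = 0.000746; Haaland gives 1/√f = -1.8 log₁₀[7.91e-05+0.000115] = 6.682, so f = 0.0224.
ΔP = f(L/D_h)(ρV²/2) = 0.0224·6.21/0.2546·8.411 = 4.596 Pa.

ΔP ≈ 4.60 Pa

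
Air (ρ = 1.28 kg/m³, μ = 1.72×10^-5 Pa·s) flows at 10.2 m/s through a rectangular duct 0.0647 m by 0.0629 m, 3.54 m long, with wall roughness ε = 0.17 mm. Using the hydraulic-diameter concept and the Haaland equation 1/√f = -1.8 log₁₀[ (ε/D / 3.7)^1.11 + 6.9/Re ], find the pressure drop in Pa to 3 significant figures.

ΔP ≈ 103 Pa

Hydraulic diameter D_h = 4A/P = 4·(0.0647·0.0629)/(2·(0.0647+0.0629)) = 0.01628/0.2552 = 0.06379 m.
Re = ρVD_h/μ = 1.28·10.2·0.06379/1.72e-05 = 4.842e+04.
ε/D_h = 0.00017/0.06379 = 0.00267; Haaland gives 1/√f = -1.8 log₁₀[0.000325+0.000143] = 5.994, so f = 0.02783.
ΔP = f(L/D_h)(ρV²/2) = 0.02783·3.54/0.06379·66.59 = 102.8 Pa.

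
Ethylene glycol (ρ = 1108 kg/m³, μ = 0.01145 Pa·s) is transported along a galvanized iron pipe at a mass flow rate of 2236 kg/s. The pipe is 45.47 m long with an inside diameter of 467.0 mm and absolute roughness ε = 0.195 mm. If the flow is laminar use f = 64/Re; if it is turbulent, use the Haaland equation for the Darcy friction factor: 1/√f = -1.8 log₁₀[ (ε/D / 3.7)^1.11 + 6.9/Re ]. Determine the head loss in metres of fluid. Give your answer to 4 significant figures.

h_f ≈ 11.69 m

A = πD²/4 = π(0.467)²/4 = 0.1713 m²; mean velocity V = ṁ/(ρA) = 2236/(1108 · 0.1713) = 11.78 m/s.
Reynolds number Re = ρVD/μ = 1108 · 11.78 · 0.467 / 0.0115 = 5.324e+05.
Re > 4000 → turbulent. Relative roughness ε/D = 0.000195/0.467 = 0.000418. Haaland: 1/√f = -1.8 log₁₀[(0.000418/3.7)^1.11 + 6.9/5.324e+05] = -1.8 log₁₀[4.15e-05 + 1.3e-05] = 7.675, so f = 0.01698.
Darcy-Weisbach: ΔP = f(L/D)(ρV²/2) = 0.01698·(45.47/0.467)·(1108·11.78²/2) = 0.01698·97.37·7.69e+04 = 1.271e+05 Pa.
Head loss h_f = ΔP/(ρg) = 1.271e+05/(1108·9.81) = 11.69 m.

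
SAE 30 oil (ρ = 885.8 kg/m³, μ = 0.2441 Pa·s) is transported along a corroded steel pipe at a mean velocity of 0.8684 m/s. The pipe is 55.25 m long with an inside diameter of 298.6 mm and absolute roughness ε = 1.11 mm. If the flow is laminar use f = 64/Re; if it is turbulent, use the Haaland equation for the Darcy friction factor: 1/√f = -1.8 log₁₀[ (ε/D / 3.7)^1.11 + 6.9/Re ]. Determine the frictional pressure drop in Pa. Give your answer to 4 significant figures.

Reynolds number Re = ρVD/μ = 885.8 · 0.8684 · 0.2986 / 0.244 = 941.
Re < 2300 → laminar flow, so f = 64/Re = 64/941 = 0.06801 (the turbulent correlation is not needed).
Darcy-Weisbach: ΔP = f(L/D)(ρV²/2) = 0.06801·(55.25/0.2986)·(885.8·0.8684²/2) = 0.06801·185·334 = 4203 Pa.

ΔP ≈ 4203 Pa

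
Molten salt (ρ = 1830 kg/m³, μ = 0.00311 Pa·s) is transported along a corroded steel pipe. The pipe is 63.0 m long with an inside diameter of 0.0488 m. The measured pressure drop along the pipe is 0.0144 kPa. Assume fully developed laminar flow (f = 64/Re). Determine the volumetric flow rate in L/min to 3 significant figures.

For laminar flow, f = 64/Re with Re = ρVD/μ, so Darcy-Weisbach reduces to ΔP = 32μLV/D². Solving for V: V = ΔP·D²/(32μL) = 14.4·(0.0488)²/(32·0.00311·63) = 0.00547 m/s.
Check: Re = ρVD/μ = 1830·0.00547·0.0488/0.00311 = 157.1 < 2300, so the laminar assumption holds.
Q = V·A = 0.00547·(π/4·0.0488²) = 1.023e-05 m³/s = 0.614 L/min.

Q ≈ 0.614 L/min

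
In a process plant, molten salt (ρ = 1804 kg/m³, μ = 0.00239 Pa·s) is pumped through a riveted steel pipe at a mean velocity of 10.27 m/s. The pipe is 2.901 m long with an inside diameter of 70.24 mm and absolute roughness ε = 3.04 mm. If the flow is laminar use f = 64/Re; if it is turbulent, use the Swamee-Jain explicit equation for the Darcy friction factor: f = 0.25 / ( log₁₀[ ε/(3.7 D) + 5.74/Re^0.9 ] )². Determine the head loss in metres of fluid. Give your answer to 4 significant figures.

Reynolds number Re = ρVD/μ = 1804 · 10.27 · 0.07024 / 0.00239 = 5.445e+05.
Re > 4000 → turbulent. Relative roughness ε/D = 0.00304/0.07024 = 0.0433. Swamee-Jain: f = 0.25/(log₁₀[0.0433/3.7 + 5.74/5.445e+05^0.9])² = 0.25/(log₁₀[0.0117 + 3.95e-05])² = 0.25/(-1.93)² = 0.06708.
Darcy-Weisbach: ΔP = f(L/D)(ρV²/2) = 0.06708·(2.901/0.07024)·(1804·10.27²/2) = 0.06708·41.3·9.514e+04 = 2.636e+05 Pa.
Head loss h_f = ΔP/(ρg) = 2.636e+05/(1804·9.81) = 14.89 m.

h_f ≈ 14.89 m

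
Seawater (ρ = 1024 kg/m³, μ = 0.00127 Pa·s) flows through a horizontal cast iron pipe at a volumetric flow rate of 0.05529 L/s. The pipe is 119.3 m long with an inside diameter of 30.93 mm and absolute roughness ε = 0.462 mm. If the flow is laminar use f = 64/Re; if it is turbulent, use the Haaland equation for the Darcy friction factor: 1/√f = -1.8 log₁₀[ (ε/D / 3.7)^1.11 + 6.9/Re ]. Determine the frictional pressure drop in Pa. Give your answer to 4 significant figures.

ΔP ≈ 372.9 Pa

Q = 0.05529 L/s = 0.05529/1000 = 5.529e-05 m³/s.
Cross-sectional area A = πD²/4 = π(0.03093)²/4 = 0.0007514 m²; mean velocity V = Q/A = 5.529e-05/0.0007514 = 0.07359 m/s.
Reynolds number Re = ρVD/μ = 1024 · 0.07359 · 0.03093 / 0.00127 = 1835.
Re < 2300 → laminar flow, so f = 64/Re = 64/1835 = 0.03487 (the turbulent correlation is not needed).
Darcy-Weisbach: ΔP = f(L/D)(ρV²/2) = 0.03487·(119.3/0.03093)·(1024·0.07359²/2) = 0.03487·3857·2.772 = 372.9 Pa.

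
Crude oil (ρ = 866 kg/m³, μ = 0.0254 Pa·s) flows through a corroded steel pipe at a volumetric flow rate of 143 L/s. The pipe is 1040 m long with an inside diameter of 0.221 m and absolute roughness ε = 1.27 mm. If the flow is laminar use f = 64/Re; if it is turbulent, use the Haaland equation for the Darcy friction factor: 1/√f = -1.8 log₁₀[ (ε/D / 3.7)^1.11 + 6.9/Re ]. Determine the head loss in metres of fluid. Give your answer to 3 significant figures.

Q = 143 L/s = 143/1000 = 0.143 m³/s.
Cross-sectional area A = πD²/4 = π(0.221)²/4 = 0.03836 m²; mean velocity V = Q/A = 0.143/0.03836 = 3.728 m/s.
Reynolds number Re = ρVD/μ = 866 · 3.728 · 0.221 / 0.0254 = 2.809e+04.
Re > 4000 → turbulent. Relative roughness ε/D = 0.00127/0.221 = 0.00575. Haaland: 1/√f = -1.8 log₁₀[(0.00575/3.7)^1.11 + 6.9/2.809e+04] = -1.8 log₁₀[0.000763 + 0.000246] = 5.394, so f = 0.03437.
Darcy-Weisbach: ΔP = f(L/D)(ρV²/2) = 0.03437·(1040/0.221)·(866·3.728²/2) = 0.03437·4706·6017 = 9.734e+05 Pa.
Head loss h_f = ΔP/(ρg) = 9.734e+05/(866·9.81) = 115 m.

h_f ≈ 115 m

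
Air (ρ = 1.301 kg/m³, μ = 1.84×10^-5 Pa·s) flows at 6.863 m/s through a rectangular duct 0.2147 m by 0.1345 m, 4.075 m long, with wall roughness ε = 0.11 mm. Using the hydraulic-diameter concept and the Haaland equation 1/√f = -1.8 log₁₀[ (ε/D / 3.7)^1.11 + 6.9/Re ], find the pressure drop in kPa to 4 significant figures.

ΔP ≈ 0.01607 kPa

Hydraulic diameter D_h = 4A/P = 4·(0.2147·0.1345)/(2·(0.2147+0.1345)) = 0.1155/0.6984 = 0.1654 m.
Re = ρVD_h/μ = 1.301·6.863·0.1654/1.84e-05 = 8.026e+04.
ε/D_h = 0.00011/0.1654 = 0.000665; Haaland gives 1/√f = -1.8 log₁₀[6.96e-05+8.6e-05] = 6.854, so f = 0.02128.
ΔP = f(L/D_h)(ρV²/2) = 0.02128·4.075/0.1654·30.64 = 16.07 Pa.
ΔP = 0.01607 kPa.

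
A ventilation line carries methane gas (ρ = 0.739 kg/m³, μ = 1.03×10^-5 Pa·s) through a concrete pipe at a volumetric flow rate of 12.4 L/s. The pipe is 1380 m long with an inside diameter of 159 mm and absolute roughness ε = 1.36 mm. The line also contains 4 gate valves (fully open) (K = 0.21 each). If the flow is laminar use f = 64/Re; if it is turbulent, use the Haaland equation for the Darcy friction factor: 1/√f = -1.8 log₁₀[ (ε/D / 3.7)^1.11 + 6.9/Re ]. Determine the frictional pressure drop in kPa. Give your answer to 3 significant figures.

Q = 12.4 L/s = 12.4/1000 = 0.0124 m³/s.
Cross-sectional area A = πD²/4 = π(0.159)²/4 = 0.01986 m²; mean velocity V = Q/A = 0.0124/0.01986 = 0.6245 m/s.
Reynolds number Re = ρVD/μ = 0.739 · 0.6245 · 0.159 / 1.03e-05 = 7124.
Re > 4000 → turbulent. Relative roughness ε/D = 0.00136/0.159 = 0.00855. Haaland: 1/√f = -1.8 log₁₀[(0.00855/3.7)^1.11 + 6.9/7124] = -1.8 log₁₀[0.00119 + 0.000969] = 4.8, so f = 0.0434.
Total minor-loss coefficient ΣK = 4·0.21 = 0.84.
ΔP = [f·L/D + ΣK]·(ρV²/2) = [0.0434·1380/0.159 + 0.84]·(0.739·0.6245²/2) = [376.7 + 0.84]·0.1441 = 54.41 Pa.
ΔP = 54.41 Pa = 0.0544 kPa.

ΔP ≈ 0.0544 kPa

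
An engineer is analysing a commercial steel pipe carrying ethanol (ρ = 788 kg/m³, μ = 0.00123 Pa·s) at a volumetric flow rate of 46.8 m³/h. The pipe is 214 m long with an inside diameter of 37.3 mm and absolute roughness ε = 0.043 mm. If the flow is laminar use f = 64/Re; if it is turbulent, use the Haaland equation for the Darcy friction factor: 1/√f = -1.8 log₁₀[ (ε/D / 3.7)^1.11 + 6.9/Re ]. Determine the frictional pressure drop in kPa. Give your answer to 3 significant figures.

Q = 46.8 m³/h = 46.8/3600 = 0.013 m³/s.
Cross-sectional area A = πD²/4 = π(0.0373)²/4 = 0.001093 m²; mean velocity V = Q/A = 0.013/0.001093 = 11.9 m/s.
Reynolds number Re = ρVD/μ = 788 · 11.9 · 0.0373 / 0.00123 = 2.843e+05.
Re > 4000 → turbulent. Relative roughness ε/D = 4.3e-05/0.0373 = 0.00115. Haaland: 1/√f = -1.8 log₁₀[(0.00115/3.7)^1.11 + 6.9/2.843e+05] = -1.8 log₁₀[0.000128 + 2.43e-05] = 6.87, so f = 0.02119.
Darcy-Weisbach: ΔP = f(L/D)(ρV²/2) = 0.02119·(214/0.0373)·(788·11.9²/2) = 0.02119·5737·5.577e+04 = 6.778e+06 Pa.
ΔP = 6.778e+06 Pa = 6780 kPa.

ΔP ≈ 6780 kPa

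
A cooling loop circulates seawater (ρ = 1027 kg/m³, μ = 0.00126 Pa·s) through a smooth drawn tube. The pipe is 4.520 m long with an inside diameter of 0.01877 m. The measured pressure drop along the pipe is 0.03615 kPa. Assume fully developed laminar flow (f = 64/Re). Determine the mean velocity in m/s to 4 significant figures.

For laminar flow, f = 64/Re with Re = ρVD/μ, so Darcy-Weisbach reduces to ΔP = 32μLV/D². Solving for V: V = ΔP·D²/(32μL) = 36.15·(0.01877)²/(32·0.00126·4.52) = 0.06988 m/s.
Check: Re = ρVD/μ = 1027·0.06988·0.01877/0.00126 = 1069 < 2300, so the laminar assumption holds.

V ≈ 0.06988 m/s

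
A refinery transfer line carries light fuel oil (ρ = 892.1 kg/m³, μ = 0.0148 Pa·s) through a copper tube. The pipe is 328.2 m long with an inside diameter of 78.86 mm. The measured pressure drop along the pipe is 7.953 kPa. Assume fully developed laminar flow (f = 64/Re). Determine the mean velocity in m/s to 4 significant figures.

For laminar flow, f = 64/Re with Re = ρVD/μ, so Darcy-Weisbach reduces to ΔP = 32μLV/D². Solving for V: V = ΔP·D²/(32μL) = 7953·(0.07886)²/(32·0.0148·328.2) = 0.3182 m/s.
Check: Re = ρVD/μ = 892.1·0.3182·0.07886/0.0148 = 1513 < 2300, so the laminar assumption holds.

V ≈ 0.3182 m/s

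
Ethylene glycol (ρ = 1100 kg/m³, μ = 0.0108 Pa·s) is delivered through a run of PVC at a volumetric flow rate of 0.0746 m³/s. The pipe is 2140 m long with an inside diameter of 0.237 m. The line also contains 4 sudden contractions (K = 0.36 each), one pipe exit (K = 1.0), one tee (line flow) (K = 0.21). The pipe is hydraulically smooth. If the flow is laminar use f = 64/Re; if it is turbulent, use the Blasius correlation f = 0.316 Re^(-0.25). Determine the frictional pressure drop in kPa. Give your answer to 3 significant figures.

ΔP ≈ 320 kPa

Cross-sectional area A = πD²/4 = π(0.237)²/4 = 0.04412 m²; mean velocity V = Q/A = 0.0746/0.04412 = 1.691 m/s.
Reynolds number Re = ρVD/μ = 1100 · 1.691 · 0.237 / 0.0108 = 4.082e+04.
Re > 4000 → turbulent. Smooth-pipe (Blasius): f = 0.316 Re^(-0.25) = 0.316/(4.082e+04)^0.25 = 0.02223.
Total minor-loss coefficient ΣK = 4·0.36 + 1·1 + 1·0.21 = 2.65.
ΔP = [f·L/D + ΣK]·(ρV²/2) = [0.02223·2140/0.237 + 2.65]·(1100·1.691²/2) = [200.7 + 2.65]·1573 = 3.199e+05 Pa.
ΔP = 3.199e+05 Pa = 320 kPa.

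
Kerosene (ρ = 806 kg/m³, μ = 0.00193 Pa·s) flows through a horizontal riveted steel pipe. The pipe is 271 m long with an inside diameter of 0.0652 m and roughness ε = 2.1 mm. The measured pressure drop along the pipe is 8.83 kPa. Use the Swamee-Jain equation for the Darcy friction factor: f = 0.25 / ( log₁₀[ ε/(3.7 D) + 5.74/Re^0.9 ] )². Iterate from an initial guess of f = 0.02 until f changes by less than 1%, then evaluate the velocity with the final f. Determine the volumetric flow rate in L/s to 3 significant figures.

Rearranging Darcy-Weisbach: V = √(2·ΔP·D/(f·L·ρ)). With ε/D = 0.0021/0.0652 = 0.0322, iterate starting from f = 0.02:
  f = 0.02 → V = √(2·8830·0.0652/(0.02·271·806)) = 0.5134 m/s; Re = ρVD/μ = 1.398e+04; f → 0.06188
  f = 0.06188 → V = 0.2919 m/s; Re = 7947; f → 0.06379
  f = 0.06379 → V = 0.2875 m/s; Re = 7828; f → 0.06385
Converged (Δf/f < 1%). With the final f = 0.06385: V = √(2·8830·0.0652/(0.06385·271·806)) = 0.2873 m/s.
Q = V·A = 0.2873·(π/4·0.0652²) = 0.0009593 m³/s = 0.959 L/s.

Q ≈ 0.959 L/s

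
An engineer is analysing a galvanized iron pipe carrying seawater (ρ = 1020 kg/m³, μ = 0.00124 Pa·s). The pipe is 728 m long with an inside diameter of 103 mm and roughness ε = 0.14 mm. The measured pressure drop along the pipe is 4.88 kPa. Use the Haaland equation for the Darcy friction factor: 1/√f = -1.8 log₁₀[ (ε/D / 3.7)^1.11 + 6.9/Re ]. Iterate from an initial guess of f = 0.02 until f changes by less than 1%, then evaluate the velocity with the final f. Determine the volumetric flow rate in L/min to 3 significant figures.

Q ≈ 108 L/min

Rearranging Darcy-Weisbach: V = √(2·ΔP·D/(f·L·ρ)). With ε/D = 0.00014/0.103 = 0.00136, iterate starting from f = 0.02:
  f = 0.02 → V = √(2·4880·0.103/(0.02·728·1020)) = 0.2602 m/s; Re = ρVD/μ = 2.204e+04; f → 0.02782
  f = 0.02782 → V = 0.2206 m/s; Re = 1.869e+04; f → 0.02866
  f = 0.02866 → V = 0.2173 m/s; Re = 1.841e+04; f → 0.02874
Converged (Δf/f < 1%). With the final f = 0.02874: V = √(2·4880·0.103/(0.02874·728·1020)) = 0.217 m/s.
Q = V·A = 0.217·(π/4·0.103²) = 0.001808 m³/s = 108 L/min.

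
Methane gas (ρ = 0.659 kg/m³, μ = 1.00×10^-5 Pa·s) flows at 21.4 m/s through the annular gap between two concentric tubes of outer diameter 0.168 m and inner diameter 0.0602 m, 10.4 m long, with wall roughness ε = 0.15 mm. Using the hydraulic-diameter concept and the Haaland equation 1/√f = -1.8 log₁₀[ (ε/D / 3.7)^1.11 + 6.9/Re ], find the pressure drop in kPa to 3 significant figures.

ΔP ≈ 0.330 kPa

Hydraulic diameter D_h = 4A/P = D_o - D_i = 0.168 - 0.0602 = 0.1078 m.
Re = ρVD_h/μ = 0.659·21.4·0.1078/1e-05 = 1.52e+05.
ε/D_h = 0.00015/0.1078 = 0.00139; Haaland gives 1/√f = -1.8 log₁₀[0.000158+4.54e-05] = 6.645, so f = 0.02265.
ΔP = f(L/D_h)(ρV²/2) = 0.02265·10.4/0.1078·150.9 = 329.7 Pa.
ΔP = 0.330 kPa.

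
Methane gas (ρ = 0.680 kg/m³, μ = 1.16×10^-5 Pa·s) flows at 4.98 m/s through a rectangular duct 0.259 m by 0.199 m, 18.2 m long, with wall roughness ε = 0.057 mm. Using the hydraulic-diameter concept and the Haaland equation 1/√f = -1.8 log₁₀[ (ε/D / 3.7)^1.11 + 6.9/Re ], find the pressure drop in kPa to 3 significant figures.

ΔP ≈ 0.0139 kPa

Hydraulic diameter D_h = 4A/P = 4·(0.259·0.199)/(2·(0.259+0.199)) = 0.2062/0.916 = 0.2251 m.
Re = ρVD_h/μ = 0.68·4.98·0.2251/1.16e-05 = 6.57e+04.
ε/D_h = 5.7e-05/0.2251 = 0.000253; Haaland gives 1/√f = -1.8 log₁₀[2.38e-05+0.000105] = 7.002, so f = 0.0204.
ΔP = f(L/D_h)(ρV²/2) = 0.0204·18.2/0.2251·8.432 = 13.91 Pa.
ΔP = 0.0139 kPa.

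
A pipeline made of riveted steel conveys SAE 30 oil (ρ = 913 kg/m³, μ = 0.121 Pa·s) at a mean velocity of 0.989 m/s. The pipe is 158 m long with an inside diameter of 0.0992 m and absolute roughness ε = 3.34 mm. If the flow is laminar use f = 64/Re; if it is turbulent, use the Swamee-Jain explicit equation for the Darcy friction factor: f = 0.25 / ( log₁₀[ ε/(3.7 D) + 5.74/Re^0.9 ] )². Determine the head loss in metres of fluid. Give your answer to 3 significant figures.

h_f ≈ 6.86 m

Reynolds number Re = ρVD/μ = 913 · 0.989 · 0.0992 / 0.121 = 740.3.
Re < 2300 → laminar flow, so f = 64/Re = 64/740.3 = 0.08645 (the turbulent correlation is not needed).
Darcy-Weisbach: ΔP = f(L/D)(ρV²/2) = 0.08645·(158/0.0992)·(913·0.989²/2) = 0.08645·1593·446.5 = 6.148e+04 Pa.
Head loss h_f = ΔP/(ρg) = 6.148e+04/(913·9.81) = 6.86 m.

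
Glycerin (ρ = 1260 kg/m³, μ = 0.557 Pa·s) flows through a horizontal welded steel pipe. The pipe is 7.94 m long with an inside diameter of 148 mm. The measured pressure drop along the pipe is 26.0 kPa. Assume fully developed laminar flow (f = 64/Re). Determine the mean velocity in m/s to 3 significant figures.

For laminar flow, f = 64/Re with Re = ρVD/μ, so Darcy-Weisbach reduces to ΔP = 32μLV/D². Solving for V: V = ΔP·D²/(32μL) = 2.6e+04·(0.148)²/(32·0.557·7.94) = 4.024 m/s.
Check: Re = ρVD/μ = 1260·4.024·0.148/0.557 = 1347 < 2300, so the laminar assumption holds.

V ≈ 4.02 m/s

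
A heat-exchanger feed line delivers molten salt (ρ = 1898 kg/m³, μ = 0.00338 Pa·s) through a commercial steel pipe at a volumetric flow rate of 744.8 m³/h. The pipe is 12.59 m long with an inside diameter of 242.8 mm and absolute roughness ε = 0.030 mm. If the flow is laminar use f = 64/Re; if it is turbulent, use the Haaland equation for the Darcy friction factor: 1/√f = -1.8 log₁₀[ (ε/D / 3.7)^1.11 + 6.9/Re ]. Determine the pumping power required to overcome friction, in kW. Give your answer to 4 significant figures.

Q = 744.8 m³/h = 744.8/3600 = 0.2069 m³/s.
Cross-sectional area A = πD²/4 = π(0.2428)²/4 = 0.0463 m²; mean velocity V = Q/A = 0.2069/0.0463 = 4.468 m/s.
Reynolds number Re = ρVD/μ = 1898 · 4.468 · 0.2428 / 0.00338 = 6.092e+05.
Re > 4000 → turbulent. Relative roughness ε/D = 3e-05/0.2428 = 0.000124. Haaland: 1/√f = -1.8 log₁₀[(0.000124/3.7)^1.11 + 6.9/6.092e+05] = -1.8 log₁₀[1.07e-05 + 1.13e-05] = 8.381, so f = 0.01424.
Darcy-Weisbach: ΔP = f(L/D)(ρV²/2) = 0.01424·(12.59/0.2428)·(1898·4.468²/2) = 0.01424·51.85·1.895e+04 = 1.399e+04 Pa.
Pumping power P = QΔP = 0.2069·1.399e+04 = 2893.9 W = 2.894 kW.

P ≈ 2.894 kW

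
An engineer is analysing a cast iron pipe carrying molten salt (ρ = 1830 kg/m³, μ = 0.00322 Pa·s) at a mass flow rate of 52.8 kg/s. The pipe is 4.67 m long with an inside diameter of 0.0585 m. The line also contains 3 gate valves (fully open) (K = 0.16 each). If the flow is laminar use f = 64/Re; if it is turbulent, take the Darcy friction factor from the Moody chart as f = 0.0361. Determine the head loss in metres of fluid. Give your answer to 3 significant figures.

A = πD²/4 = π(0.0585)²/4 = 0.002688 m²; mean velocity V = ṁ/(ρA) = 52.8/(1830 · 0.002688) = 10.73 m/s.
Reynolds number Re = ρVD/μ = 1830 · 10.73 · 0.0585 / 0.00322 = 3.569e+05.
Re > 4000 → turbulent; use the Moody-chart value f = 0.0361.
Total minor-loss coefficient ΣK = 3·0.16 = 0.48.
ΔP = [f·L/D + ΣK]·(ρV²/2) = [0.0361·4.67/0.0585 + 0.48]·(1830·10.73²/2) = [2.882 + 0.48]·1.054e+05 = 3.545e+05 Pa.
Head loss h_f = ΔP/(ρg) = 3.545e+05/(1830·9.81) = 19.7 m.

h_f ≈ 19.7 m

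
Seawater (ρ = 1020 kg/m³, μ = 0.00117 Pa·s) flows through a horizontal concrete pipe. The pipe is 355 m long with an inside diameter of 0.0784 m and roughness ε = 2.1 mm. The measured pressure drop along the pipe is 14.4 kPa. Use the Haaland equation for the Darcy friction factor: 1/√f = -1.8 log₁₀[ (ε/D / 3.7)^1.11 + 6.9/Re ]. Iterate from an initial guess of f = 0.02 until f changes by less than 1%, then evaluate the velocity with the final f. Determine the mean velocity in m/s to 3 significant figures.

V ≈ 0.333 m/s

Rearranging Darcy-Weisbach: V = √(2·ΔP·D/(f·L·ρ)). With ε/D = 0.0021/0.0784 = 0.0268, iterate starting from f = 0.02:
  f = 0.02 → V = √(2·1.44e+04·0.0784/(0.02·355·1020)) = 0.5584 m/s; Re = ρVD/μ = 3.816e+04; f → 0.05553
  f = 0.05553 → V = 0.3351 m/s; Re = 2.29e+04; f → 0.05609
Converged (Δf/f < 1%). With the final f = 0.05609: V = √(2·1.44e+04·0.0784/(0.05609·355·1020)) = 0.3334 m/s.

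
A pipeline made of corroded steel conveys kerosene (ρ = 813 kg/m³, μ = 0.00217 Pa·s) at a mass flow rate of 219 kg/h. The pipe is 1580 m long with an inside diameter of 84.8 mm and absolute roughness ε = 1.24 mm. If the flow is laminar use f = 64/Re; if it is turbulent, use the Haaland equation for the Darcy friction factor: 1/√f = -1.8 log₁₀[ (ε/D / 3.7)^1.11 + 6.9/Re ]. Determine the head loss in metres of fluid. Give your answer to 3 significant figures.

ṁ = 219 kg/h = 219/3600 = 0.06083 kg/s.
A = πD²/4 = π(0.0848)²/4 = 0.005648 m²; mean velocity V = ṁ/(ρA) = 0.06083/(813 · 0.005648) = 0.01325 m/s.
Reynolds number Re = ρVD/μ = 813 · 0.01325 · 0.0848 / 0.00217 = 420.9.
Re < 2300 → laminar flow, so f = 64/Re = 64/420.9 = 0.152 (the turbulent correlation is not needed).
Darcy-Weisbach: ΔP = f(L/D)(ρV²/2) = 0.152·(1580/0.0848)·(813·0.01325²/2) = 0.152·1.863e+04·0.07135 = 202.1 Pa.
Head loss h_f = ΔP/(ρg) = 202.1/(813·9.81) = 0.0253 m.

h_f ≈ 0.0253 m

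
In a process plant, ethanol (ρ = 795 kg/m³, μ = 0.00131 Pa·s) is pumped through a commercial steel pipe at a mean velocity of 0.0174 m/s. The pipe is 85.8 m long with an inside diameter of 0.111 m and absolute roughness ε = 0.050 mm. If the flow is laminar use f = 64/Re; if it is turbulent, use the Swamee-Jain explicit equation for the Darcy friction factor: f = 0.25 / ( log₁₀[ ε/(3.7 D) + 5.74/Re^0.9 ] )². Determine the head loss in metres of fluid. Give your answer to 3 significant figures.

Reynolds number Re = ρVD/μ = 795 · 0.0174 · 0.111 / 0.00131 = 1172.
Re < 2300 → laminar flow, so f = 64/Re = 64/1172 = 0.0546 (the turbulent correlation is not needed).
Darcy-Weisbach: ΔP = f(L/D)(ρV²/2) = 0.0546·(85.8/0.111)·(795·0.0174²/2) = 0.0546·773·0.1203 = 5.079 Pa.
Head loss h_f = ΔP/(ρg) = 5.079/(795·9.81) = 6.51×10^-4 m.

h_f ≈ 6.51×10^-4 m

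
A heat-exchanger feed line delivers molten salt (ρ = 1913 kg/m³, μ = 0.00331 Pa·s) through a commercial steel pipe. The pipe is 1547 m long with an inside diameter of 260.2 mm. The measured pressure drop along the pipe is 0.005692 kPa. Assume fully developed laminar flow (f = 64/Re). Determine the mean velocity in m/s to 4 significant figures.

V ≈ 0.002352 m/s

For laminar flow, f = 64/Re with Re = ρVD/μ, so Darcy-Weisbach reduces to ΔP = 32μLV/D². Solving for V: V = ΔP·D²/(32μL) = 5.692·(0.2602)²/(32·0.00331·1547) = 0.002352 m/s.
Check: Re = ρVD/μ = 1913·0.002352·0.2602/0.00331 = 353.7 < 2300, so the laminar assumption holds.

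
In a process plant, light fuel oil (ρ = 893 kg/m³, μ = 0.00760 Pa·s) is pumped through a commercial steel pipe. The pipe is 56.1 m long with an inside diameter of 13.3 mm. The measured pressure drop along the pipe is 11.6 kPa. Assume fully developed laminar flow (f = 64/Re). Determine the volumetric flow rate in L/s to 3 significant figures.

For laminar flow, f = 64/Re with Re = ρVD/μ, so Darcy-Weisbach reduces to ΔP = 32μLV/D². Solving for V: V = ΔP·D²/(32μL) = 1.16e+04·(0.0133)²/(32·0.0076·56.1) = 0.1504 m/s.
Check: Re = ρVD/μ = 893·0.1504·0.0133/0.0076 = 235 < 2300, so the laminar assumption holds.
Q = V·A = 0.1504·(π/4·0.0133²) = 2.089e-05 m³/s = 0.0209 L/s.

Q ≈ 0.0209 L/s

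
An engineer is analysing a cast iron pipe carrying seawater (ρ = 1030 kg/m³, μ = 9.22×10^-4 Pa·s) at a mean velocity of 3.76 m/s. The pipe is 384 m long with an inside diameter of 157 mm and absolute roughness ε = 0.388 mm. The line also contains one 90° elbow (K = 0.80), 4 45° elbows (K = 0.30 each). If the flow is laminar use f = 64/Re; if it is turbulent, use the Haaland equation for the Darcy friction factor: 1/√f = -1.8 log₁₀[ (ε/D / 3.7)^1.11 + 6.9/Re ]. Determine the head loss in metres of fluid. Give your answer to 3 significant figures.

Reynolds number Re = ρVD/μ = 1030 · 3.76 · 0.157 / 0.000922 = 6.595e+05.
Re > 4000 → turbulent. Relative roughness ε/D = 0.000388/0.157 = 0.00247. Haaland: 1/√f = -1.8 log₁₀[(0.00247/3.7)^1.11 + 6.9/6.595e+05] = -1.8 log₁₀[0.000299 + 1.05e-05] = 6.317, so f = 0.02506.
Total minor-loss coefficient ΣK = 1·0.8 + 4·0.3 = 2.
ΔP = [f·L/D + ΣK]·(ρV²/2) = [0.02506·384/0.157 + 2]·(1030·3.76²/2) = [61.29 + 2]·7281 = 4.608e+05 Pa.
Head loss h_f = ΔP/(ρg) = 4.608e+05/(1030·9.81) = 45.6 m.

h_f ≈ 45.6 m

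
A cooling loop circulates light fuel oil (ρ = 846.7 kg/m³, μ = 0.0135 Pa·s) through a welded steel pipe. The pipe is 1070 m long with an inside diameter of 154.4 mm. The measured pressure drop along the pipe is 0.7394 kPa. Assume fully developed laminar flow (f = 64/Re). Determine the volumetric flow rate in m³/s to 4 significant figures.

Q ≈ 7.140×10^-4 m³/s

For laminar flow, f = 64/Re with Re = ρVD/μ, so Darcy-Weisbach reduces to ΔP = 32μLV/D². Solving for V: V = ΔP·D²/(32μL) = 739.4·(0.1544)²/(32·0.0135·1070) = 0.03813 m/s.
Check: Re = ρVD/μ = 846.7·0.03813·0.1544/0.0135 = 369.3 < 2300, so the laminar assumption holds.
Q = V·A = 0.03813·(π/4·0.1544²) = 0.000714 m³/s = 7.140×10^-4 m³/s.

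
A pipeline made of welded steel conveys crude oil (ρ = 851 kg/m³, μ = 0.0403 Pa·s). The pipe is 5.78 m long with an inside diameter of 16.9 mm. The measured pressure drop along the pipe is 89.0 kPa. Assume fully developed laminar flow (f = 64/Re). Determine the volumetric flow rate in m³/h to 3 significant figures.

Q ≈ 2.75 m³/h

For laminar flow, f = 64/Re with Re = ρVD/μ, so Darcy-Weisbach reduces to ΔP = 32μLV/D². Solving for V: V = ΔP·D²/(32μL) = 8.9e+04·(0.0169)²/(32·0.0403·5.78) = 3.41 m/s.
Check: Re = ρVD/μ = 851·3.41·0.0169/0.0403 = 1217 < 2300, so the laminar assumption holds.
Q = V·A = 3.41·(π/4·0.0169²) = 0.000765 m³/s = 2.75 m³/h.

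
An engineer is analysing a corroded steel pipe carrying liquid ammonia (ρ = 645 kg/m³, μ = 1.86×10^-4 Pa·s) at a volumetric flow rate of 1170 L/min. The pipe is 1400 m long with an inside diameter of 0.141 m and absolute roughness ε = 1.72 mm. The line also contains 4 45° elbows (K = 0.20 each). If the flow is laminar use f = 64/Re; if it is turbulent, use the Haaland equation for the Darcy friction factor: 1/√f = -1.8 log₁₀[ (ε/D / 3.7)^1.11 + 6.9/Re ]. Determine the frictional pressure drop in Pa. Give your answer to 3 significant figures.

Q = 1170 L/min = 1170/60000 = 0.0195 m³/s.
Cross-sectional area A = πD²/4 = π(0.141)²/4 = 0.01561 m²; mean velocity V = Q/A = 0.0195/0.01561 = 1.249 m/s.
Reynolds number Re = ρVD/μ = 645 · 1.249 · 0.141 / 0.000186 = 6.106e+05.
Re > 4000 → turbulent. Relative roughness ε/D = 0.00172/0.141 = 0.0122. Haaland: 1/√f = -1.8 log₁₀[(0.0122/3.7)^1.11 + 6.9/6.106e+05] = -1.8 log₁₀[0.00176 + 1.13e-05] = 4.954, so f = 0.04075.
Total minor-loss coefficient ΣK = 4·0.2 = 0.8.
ΔP = [f·L/D + ΣK]·(ρV²/2) = [0.04075·1400/0.141 + 0.8]·(645·1.249²/2) = [404.6 + 0.8]·503 = 2.039e+05 Pa.

ΔP ≈ 204000 Pa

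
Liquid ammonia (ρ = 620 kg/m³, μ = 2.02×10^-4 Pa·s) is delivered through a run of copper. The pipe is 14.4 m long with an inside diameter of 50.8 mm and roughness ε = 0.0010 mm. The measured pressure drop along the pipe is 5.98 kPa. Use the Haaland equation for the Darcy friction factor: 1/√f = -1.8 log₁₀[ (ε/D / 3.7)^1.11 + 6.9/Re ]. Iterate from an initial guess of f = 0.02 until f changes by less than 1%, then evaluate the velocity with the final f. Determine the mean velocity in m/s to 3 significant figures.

V ≈ 2.19 m/s

Rearranging Darcy-Weisbach: V = √(2·ΔP·D/(f·L·ρ)). With ε/D = 1e-06/0.0508 = 1.97e-05, iterate starting from f = 0.02:
  f = 0.02 → V = √(2·5980·0.0508/(0.02·14.4·620)) = 1.845 m/s; Re = ρVD/μ = 2.876e+05; f → 0.01462
  f = 0.01462 → V = 2.158 m/s; Re = 3.364e+05; f → 0.01422
  f = 0.01422 → V = 2.188 m/s; Re = 3.411e+05; f → 0.01418
Converged (Δf/f < 1%). With the final f = 0.01418: V = √(2·5980·0.0508/(0.01418·14.4·620)) = 2.191 m/s.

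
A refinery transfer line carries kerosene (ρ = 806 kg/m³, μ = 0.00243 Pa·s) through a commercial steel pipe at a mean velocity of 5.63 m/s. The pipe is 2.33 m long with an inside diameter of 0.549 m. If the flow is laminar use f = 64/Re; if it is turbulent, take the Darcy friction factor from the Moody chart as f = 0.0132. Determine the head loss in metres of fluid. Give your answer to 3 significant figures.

Reynolds number Re = ρVD/μ = 806 · 5.63 · 0.549 / 0.00243 = 1.025e+06.
Re > 4000 → turbulent; use the Moody-chart value f = 0.0132.
Darcy-Weisbach: ΔP = f(L/D)(ρV²/2) = 0.0132·(2.33/0.549)·(806·5.63²/2) = 0.0132·4.244·1.277e+04 = 715.6 Pa.
Head loss h_f = ΔP/(ρg) = 715.6/(806·9.81) = 0.0905 m.

h_f ≈ 0.0905 m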